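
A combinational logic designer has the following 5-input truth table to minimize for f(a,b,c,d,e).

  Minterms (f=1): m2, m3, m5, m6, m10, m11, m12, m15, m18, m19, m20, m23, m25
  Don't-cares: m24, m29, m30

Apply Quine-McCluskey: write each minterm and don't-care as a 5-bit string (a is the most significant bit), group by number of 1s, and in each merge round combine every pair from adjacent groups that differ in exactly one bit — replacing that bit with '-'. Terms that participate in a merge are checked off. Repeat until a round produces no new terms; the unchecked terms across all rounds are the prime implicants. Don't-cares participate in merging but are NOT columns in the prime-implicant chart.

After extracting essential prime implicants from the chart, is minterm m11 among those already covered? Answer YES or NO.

YES

[col 0] 00010*, 00011*, 00101, 00110*, 01010*, 01011*, 01100, 01111*, 10010*, 10011*, 10100, 10111*, 11000*, 11001*, 11101*, 11110
[col 1] -0010*, -0011*, 0-010*, 0-011*, 00-10, 0001-*, 01-11, 0101-*, 10-11, 1001-*, 11-01, 1100-
[col 2] -001-, 0-01-
Prime implicants: -001-, 0-01-, 00-10, 00101, 01-11, 01100, 10-11, 10100, 11-01, 1100-, 11110
PI chart (minterm → PIs covering it):
  2 | -001-,0-01-,00-10
  3 | -001-,0-01-
  5 | 00101  (sole → essential)
  6 | 00-10  (sole → essential)
  10 | 0-01-  (sole → essential)
  11 | 0-01-,01-11
  12 | 01100  (sole → essential)
  15 | 01-11  (sole → essential)
  18 | -001-  (sole → essential)
  19 | -001-,10-11
  20 | 10100  (sole → essential)
  23 | 10-11  (sole → essential)
  25 | 11-01,1100-
Essential prime implicants: -001-, 0-01-, 00-10, 00101, 01-11, 01100, 10-11, 10100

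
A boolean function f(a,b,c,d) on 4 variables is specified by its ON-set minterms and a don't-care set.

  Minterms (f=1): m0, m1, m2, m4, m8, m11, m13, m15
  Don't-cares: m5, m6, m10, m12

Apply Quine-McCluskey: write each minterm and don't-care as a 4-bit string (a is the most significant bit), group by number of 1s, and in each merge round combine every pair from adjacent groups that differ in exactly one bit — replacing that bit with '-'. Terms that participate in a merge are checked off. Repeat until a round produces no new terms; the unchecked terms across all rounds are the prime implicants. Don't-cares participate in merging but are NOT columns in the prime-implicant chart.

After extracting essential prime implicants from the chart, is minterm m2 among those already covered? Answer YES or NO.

NO

size-2^0 implicants → 0000(✓)  0001(✓)  0010(✓)  0100(✓)  0101(✓)  0110(✓)  1000(✓)  1010(✓)  1011(✓)  1100(✓)  1101(✓)  1111(✓)
size-2^1 implicants → -000(✓)  -010(✓)  -100(✓)  -101(✓)  0-00(✓)  0-01(✓)  0-10(✓)  00-0(✓)  000-(✓)  01-0(✓)  010-(✓)  1-00(✓)  1-11  10-0(✓)  101-  11-1  110-(✓)
size-2^2 implicants → --00  -0-0  -10-  0--0  0-0-
Unchecked terms (primes): --00, -0-0, -10-, 0--0, 0-0-, 1-11, 101-, 11-1
Minterm coverage:
  m0 ⊆ --00,-0-0,0--0,0-0-
  m1 ⊆ 0-0- [E]
  m2 ⊆ -0-0,0--0
  m4 ⊆ --00,-10-,0--0,0-0-
  m8 ⊆ --00,-0-0
  m11 ⊆ 1-11,101-
  m13 ⊆ -10-,11-1
  m15 ⊆ 1-11,11-1
E = {0-0-}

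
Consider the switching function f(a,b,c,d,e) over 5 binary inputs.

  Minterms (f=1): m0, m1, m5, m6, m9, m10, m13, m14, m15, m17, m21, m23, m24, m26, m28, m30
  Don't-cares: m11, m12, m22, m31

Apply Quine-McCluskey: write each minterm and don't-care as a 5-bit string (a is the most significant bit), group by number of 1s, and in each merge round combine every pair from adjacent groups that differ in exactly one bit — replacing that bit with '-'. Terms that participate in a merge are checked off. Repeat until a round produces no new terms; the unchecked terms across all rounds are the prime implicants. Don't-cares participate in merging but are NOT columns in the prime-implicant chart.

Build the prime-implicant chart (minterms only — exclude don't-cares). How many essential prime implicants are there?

4

[col 0] 00000*, 00001*, 00101*, 00110*, 01001*, 01010*, 01011*, 01100*, 01101*, 01110*, 01111*, 10001*, 10101*, 10110*, 10111*, 11000*, 11010*, 11100*, 11110*, 11111*
[col 1] -0001*, -0101*, -0110*, -1010*, -1100*, -1110*, -1111*, 0-001*, 0-101*, 0-110*, 00-01*, 0000-, 01-01*, 01-10*, 01-11*, 010-1*, 0101-*, 011-0*, 011-1*, 0110-*, 0111-*, 1-110*, 1-111*, 10-01*, 101-1, 1011-*, 11-00*, 11-10*, 110-0*, 111-0*, 1111-*
[col 2] --110, -0-01, -1-10, -11-0, -111-, 0--01, 01--1, 01-1-, 011--, 1-11-, 11--0
Prime implicants: --110, -0-01, -1-10, -11-0, -111-, 0--01, 0000-, 01--1, 01-1-, 011--, 1-11-, 101-1, 11--0
PI chart (minterm → PIs covering it):
  0 | 0000-  (sole → essential)
  1 | -0-01,0--01,0000-
  5 | -0-01,0--01
  6 | --110  (sole → essential)
  9 | 0--01,01--1
  10 | -1-10,01-1-
  13 | 0--01,01--1,011--
  14 | --110,-1-10,-11-0,-111-,01-1-,011--
  15 | -111-,01--1,01-1-,011--
  17 | -0-01  (sole → essential)
  21 | -0-01,101-1
  23 | 1-11-,101-1
  24 | 11--0  (sole → essential)
  26 | -1-10,11--0
  28 | -11-0,11--0
  30 | --110,-1-10,-11-0,-111-,1-11-,11--0
Essential prime implicants: --110, -0-01, 0000-, 11--0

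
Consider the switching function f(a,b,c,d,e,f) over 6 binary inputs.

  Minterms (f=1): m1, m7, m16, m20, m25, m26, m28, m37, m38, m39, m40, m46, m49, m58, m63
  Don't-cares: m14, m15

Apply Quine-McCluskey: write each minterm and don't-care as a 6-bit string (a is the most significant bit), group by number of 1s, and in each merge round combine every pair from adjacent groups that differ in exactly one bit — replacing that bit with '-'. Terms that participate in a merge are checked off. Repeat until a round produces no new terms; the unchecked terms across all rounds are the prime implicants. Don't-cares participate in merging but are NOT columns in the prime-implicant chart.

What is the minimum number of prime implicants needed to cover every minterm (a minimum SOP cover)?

11

Round 0: 000001 000111✓ 001110✓ 001111✓ 010000✓ 010100✓ 011001 011010✓ 011100✓ 100101✓ 100110✓ 100111✓ 101000 101110✓ 110001 111010✓ 111111
Round 1: -00111 -01110 -11010 00-111 00111- 01-100 010-00 10-110 1001-1 10011-
PIs = {-00111, -01110, -11010, 00-111, 000001, 00111-, 01-100, 010-00, 011001, 10-110, 1001-1, 10011-, 101000, 110001, 111111}
Coverage chart:
  m1: 000001 ←essential
  m7: -00111,00-111
  m16: 010-00 ←essential
  m20: 01-100,010-00
  m25: 011001 ←essential
  m26: -11010 ←essential
  m28: 01-100 ←essential
  m37: 1001-1 ←essential
  m38: 10-110,10011-
  m39: -00111,1001-1,10011-
  m40: 101000 ←essential
  m46: -01110,10-110
  m49: 110001 ←essential
  m58: -11010 ←essential
  m63: 111111 ←essential
Essential: -11010, 000001, 01-100, 010-00, 011001, 1001-1, 101000, 110001, 111111
Petrick residual → -00111, 10-110
Min cover (11 terms): b'c'def + bcd'ef' + a'b'c'd'e'f + a'bde'f' + a'bc'e'f' + a'bcd'e'f + ab'def' + ab'c'df + ab'cd'e'f' + abc'd'e'f + abcdef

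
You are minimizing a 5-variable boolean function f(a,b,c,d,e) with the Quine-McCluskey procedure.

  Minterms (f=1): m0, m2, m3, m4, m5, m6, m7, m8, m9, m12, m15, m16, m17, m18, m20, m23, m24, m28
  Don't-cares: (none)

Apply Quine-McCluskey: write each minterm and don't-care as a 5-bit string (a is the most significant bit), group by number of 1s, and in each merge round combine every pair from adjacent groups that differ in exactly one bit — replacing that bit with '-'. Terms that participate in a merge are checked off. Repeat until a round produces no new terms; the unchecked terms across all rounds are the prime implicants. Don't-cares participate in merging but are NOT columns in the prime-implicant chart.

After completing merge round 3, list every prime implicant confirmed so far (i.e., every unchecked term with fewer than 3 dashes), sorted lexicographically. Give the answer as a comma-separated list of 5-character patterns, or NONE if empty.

-00-0, -0111, 0-111, 00--0, 00-1-, 001--, 0100-, 1000-

[col 0] 00000*, 00010*, 00011*, 00100*, 00101*, 00110*, 00111*, 01000*, 01001*, 01100*, 01111*, 10000*, 10001*, 10010*, 10100*, 10111*, 11000*, 11100*
[col 1] -0000*, -0010*, -0100*, -0111, -1000*, -1100*, 0-000*, 0-100*, 0-111, 00-00*, 00-10*, 00-11*, 000-0*, 0001-*, 001-0*, 001-1*, 0010-*, 0011-*, 01-00*, 0100-, 1-000*, 1-100*, 10-00*, 100-0*, 1000-, 11-00*
[col 2] --000*, --100*, -0-00*, -00-0, -1-00*, 0--00*, 00--0, 00-1-, 001--, 1--00*
[col 3] ---00
Prime implicants: ---00, -00-0, -0111, 0-111, 00--0, 00-1-, 001--, 0100-, 1000-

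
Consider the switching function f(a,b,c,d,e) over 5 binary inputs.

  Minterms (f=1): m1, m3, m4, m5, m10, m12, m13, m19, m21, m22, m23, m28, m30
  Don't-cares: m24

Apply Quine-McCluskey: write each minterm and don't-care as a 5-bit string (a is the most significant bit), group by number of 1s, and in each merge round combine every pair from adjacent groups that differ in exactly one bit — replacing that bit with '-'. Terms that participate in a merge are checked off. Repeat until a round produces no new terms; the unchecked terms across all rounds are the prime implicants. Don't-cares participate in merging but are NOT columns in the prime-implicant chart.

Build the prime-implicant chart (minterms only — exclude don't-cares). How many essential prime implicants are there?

Round 0: 00001✓ 00011✓ 00100✓ 00101✓ 01010 01100✓ 01101✓ 10011✓ 10101✓ 10110✓ 10111✓ 11000✓ 11100✓ 11110✓
Round 1: -0011 -0101 -1100 0-100✓ 0-101✓ 00-01 000-1 0010-✓ 0110-✓ 1-110 10-11 101-1 1011- 11-00 111-0
Round 2: 0-10-
PIs = {-0011, -0101, -1100, 0-10-, 00-01, 000-1, 01010, 1-110, 10-11, 101-1, 1011-, 11-00, 111-0}
Coverage chart:
  m1: 00-01,000-1
  m3: -0011,000-1
  m4: 0-10- ←essential
  m5: -0101,0-10-,00-01
  m10: 01010 ←essential
  m12: -1100,0-10-
  m13: 0-10- ←essential
  m19: -0011,10-11
  m21: -0101,101-1
  m22: 1-110,1011-
  m23: 10-11,101-1,1011-
  m28: -1100,11-00,111-0
  m30: 1-110,111-0
Essential: 0-10-, 01010

2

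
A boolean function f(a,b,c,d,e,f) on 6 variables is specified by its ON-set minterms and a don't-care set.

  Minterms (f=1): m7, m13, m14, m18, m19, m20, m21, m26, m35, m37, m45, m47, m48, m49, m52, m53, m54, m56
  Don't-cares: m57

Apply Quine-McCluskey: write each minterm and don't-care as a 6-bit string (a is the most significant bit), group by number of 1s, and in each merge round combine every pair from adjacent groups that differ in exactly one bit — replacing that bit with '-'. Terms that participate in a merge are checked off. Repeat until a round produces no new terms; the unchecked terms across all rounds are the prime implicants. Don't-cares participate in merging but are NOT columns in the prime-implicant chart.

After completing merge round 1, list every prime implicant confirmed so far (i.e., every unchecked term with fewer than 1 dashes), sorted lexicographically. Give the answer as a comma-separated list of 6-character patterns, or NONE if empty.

000111, 001110, 100011

size-2^0 implicants → 000111  001101(✓)  001110  010010(✓)  010011(✓)  010100(✓)  010101(✓)  011010(✓)  100011  100101(✓)  101101(✓)  101111(✓)  110000(✓)  110001(✓)  110100(✓)  110101(✓)  110110(✓)  111000(✓)  111001(✓)
size-2^1 implicants → -01101  -10100(✓)  -10101(✓)  01-010  01001-  01010-(✓)  1-0101  10-101  1011-1  11-000(✓)  11-001(✓)  110-00(✓)  110-01(✓)  11000-(✓)  1101-0  11010-(✓)  11100-(✓)
size-2^2 implicants → -1010-  11-00-  110-0-
Unchecked terms (primes): -01101, -1010-, 000111, 001110, 01-010, 01001-, 1-0101, 10-101, 100011, 1011-1, 11-00-, 110-0-, 1101-0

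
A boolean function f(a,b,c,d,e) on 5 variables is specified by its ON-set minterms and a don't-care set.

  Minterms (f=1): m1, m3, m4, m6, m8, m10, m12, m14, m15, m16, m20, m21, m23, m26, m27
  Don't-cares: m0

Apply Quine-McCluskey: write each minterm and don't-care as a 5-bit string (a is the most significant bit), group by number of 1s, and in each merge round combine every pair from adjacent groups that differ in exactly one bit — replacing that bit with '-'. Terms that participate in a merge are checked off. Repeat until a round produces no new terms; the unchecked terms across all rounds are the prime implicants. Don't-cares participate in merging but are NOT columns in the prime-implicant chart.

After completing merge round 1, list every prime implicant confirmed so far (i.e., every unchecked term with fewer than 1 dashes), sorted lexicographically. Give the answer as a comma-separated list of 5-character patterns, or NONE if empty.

NONE

size-2^0 implicants → 00000(✓)  00001(✓)  00011(✓)  00100(✓)  00110(✓)  01000(✓)  01010(✓)  01100(✓)  01110(✓)  01111(✓)  10000(✓)  10100(✓)  10101(✓)  10111(✓)  11010(✓)  11011(✓)
size-2^1 implicants → -0000(✓)  -0100(✓)  -1010  0-000(✓)  0-100(✓)  0-110(✓)  00-00(✓)  000-1  0000-  001-0(✓)  01-00(✓)  01-10(✓)  010-0(✓)  011-0(✓)  0111-  10-00(✓)  101-1  1010-  1101-
size-2^2 implicants → -0-00  0--00  0-1-0  01--0
Unchecked terms (primes): -0-00, -1010, 0--00, 0-1-0, 000-1, 0000-, 01--0, 0111-, 101-1, 1010-, 1101-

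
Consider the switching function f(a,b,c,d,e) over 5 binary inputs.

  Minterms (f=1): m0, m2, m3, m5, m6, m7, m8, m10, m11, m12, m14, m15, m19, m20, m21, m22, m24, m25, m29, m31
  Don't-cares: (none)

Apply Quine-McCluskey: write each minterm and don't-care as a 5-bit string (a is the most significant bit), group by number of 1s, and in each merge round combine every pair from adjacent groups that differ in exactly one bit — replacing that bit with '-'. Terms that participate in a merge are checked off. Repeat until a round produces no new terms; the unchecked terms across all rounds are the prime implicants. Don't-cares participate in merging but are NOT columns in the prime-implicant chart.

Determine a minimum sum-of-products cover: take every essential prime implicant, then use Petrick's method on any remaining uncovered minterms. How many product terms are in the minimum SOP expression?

Round 0: 00000✓ 00010✓ 00011✓ 00101✓ 00110✓ 00111✓ 01000✓ 01010✓ 01011✓ 01100✓ 01110✓ 01111✓ 10011✓ 10100✓ 10101✓ 10110✓ 11000✓ 11001✓ 11101✓ 11111✓
Round 1: -0011 -0101 -0110 -1000 -1111 0-000✓ 0-010✓ 0-011✓ 0-110✓ 0-111✓ 00-10✓ 00-11✓ 000-0✓ 0001-✓ 001-1 0011-✓ 01-00✓ 01-10✓ 01-11✓ 010-0✓ 0101-✓ 011-0✓ 0111-✓ 1-101 101-0 1010- 11-01 1100- 111-1
Round 2: 0--10✓ 0--11✓ 0-0-0 0-01-✓ 0-11-✓ 00-1-✓ 01--0 01-1-✓
Round 3: 0--1-
PIs = {-0011, -0101, -0110, -1000, -1111, 0--1-, 0-0-0, 001-1, 01--0, 1-101, 101-0, 1010-, 11-01, 1100-, 111-1}
Coverage chart:
  m0: 0-0-0 ←essential
  m2: 0--1-,0-0-0
  m3: -0011,0--1-
  m5: -0101,001-1
  m6: -0110,0--1-
  m7: 0--1-,001-1
  m8: -1000,0-0-0,01--0
  m10: 0--1-,0-0-0,01--0
  m11: 0--1- ←essential
  m12: 01--0 ←essential
  m14: 0--1-,01--0
  m15: -1111,0--1-
  m19: -0011 ←essential
  m20: 101-0,1010-
  m21: -0101,1-101,1010-
  m22: -0110,101-0
  m24: -1000,1100-
  m25: 11-01,1100-
  m29: 1-101,11-01,111-1
  m31: -1111,111-1
Essential: -0011, 0--1-, 0-0-0, 01--0
Petrick residual → -0101, 101-0, 1100-, 111-1
Min cover (8 terms): b'c'de + b'cd'e + a'd + a'c'e' + a'be' + ab'ce' + abc'd' + abce

8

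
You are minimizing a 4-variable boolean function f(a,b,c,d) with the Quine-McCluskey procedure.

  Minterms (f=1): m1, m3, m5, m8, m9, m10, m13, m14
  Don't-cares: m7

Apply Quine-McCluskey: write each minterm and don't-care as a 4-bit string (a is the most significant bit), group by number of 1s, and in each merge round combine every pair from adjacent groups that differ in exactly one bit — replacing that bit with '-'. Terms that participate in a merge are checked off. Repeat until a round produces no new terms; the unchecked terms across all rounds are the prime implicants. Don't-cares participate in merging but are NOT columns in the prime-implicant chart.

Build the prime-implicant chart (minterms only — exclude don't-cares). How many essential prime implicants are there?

3

size-2^0 implicants → 0001(✓)  0011(✓)  0101(✓)  0111(✓)  1000(✓)  1001(✓)  1010(✓)  1101(✓)  1110(✓)
size-2^1 implicants → -001(✓)  -101(✓)  0-01(✓)  0-11(✓)  00-1(✓)  01-1(✓)  1-01(✓)  1-10  10-0  100-
size-2^2 implicants → --01  0--1
Unchecked terms (primes): --01, 0--1, 1-10, 10-0, 100-
Minterm coverage:
  m1 ⊆ --01,0--1
  m3 ⊆ 0--1 [E]
  m5 ⊆ --01,0--1
  m8 ⊆ 10-0,100-
  m9 ⊆ --01,100-
  m10 ⊆ 1-10,10-0
  m13 ⊆ --01 [E]
  m14 ⊆ 1-10 [E]
E = {--01, 0--1, 1-10}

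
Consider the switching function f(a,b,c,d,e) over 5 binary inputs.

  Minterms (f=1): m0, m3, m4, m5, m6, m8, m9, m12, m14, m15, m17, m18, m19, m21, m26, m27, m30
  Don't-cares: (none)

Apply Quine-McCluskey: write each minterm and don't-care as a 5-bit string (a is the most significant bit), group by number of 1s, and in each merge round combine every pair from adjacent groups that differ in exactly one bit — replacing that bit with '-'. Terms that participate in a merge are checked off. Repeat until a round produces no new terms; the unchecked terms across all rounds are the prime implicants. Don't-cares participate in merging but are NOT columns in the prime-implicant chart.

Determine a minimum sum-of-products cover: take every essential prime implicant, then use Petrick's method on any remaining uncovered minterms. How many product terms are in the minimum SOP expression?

Round 0: 00000✓ 00011✓ 00100✓ 00101✓ 00110✓ 01000✓ 01001✓ 01100✓ 01110✓ 01111✓ 10001✓ 10010✓ 10011✓ 10101✓ 11010✓ 11011✓ 11110✓
Round 1: -0011 -0101 -1110 0-000✓ 0-100✓ 0-110✓ 00-00✓ 001-0✓ 0010- 01-00✓ 0100- 011-0✓ 0111- 1-010✓ 1-011✓ 10-01 100-1 1001-✓ 11-10 1101-✓
Round 2: 0--00 0-1-0 1-01-
PIs = {-0011, -0101, -1110, 0--00, 0-1-0, 0010-, 0100-, 0111-, 1-01-, 10-01, 100-1, 11-10}
Coverage chart:
  m0: 0--00 ←essential
  m3: -0011 ←essential
  m4: 0--00,0-1-0,0010-
  m5: -0101,0010-
  m6: 0-1-0 ←essential
  m8: 0--00,0100-
  m9: 0100- ←essential
  m12: 0--00,0-1-0
  m14: -1110,0-1-0,0111-
  m15: 0111- ←essential
  m17: 10-01,100-1
  m18: 1-01- ←essential
  m19: -0011,1-01-,100-1
  m21: -0101,10-01
  m26: 1-01-,11-10
  m27: 1-01- ←essential
  m30: -1110,11-10
Essential: -0011, 0--00, 0-1-0, 0100-, 0111-, 1-01-
Petrick residual → -0101, -1110, 10-01
Min cover (9 terms): b'c'de + b'cd'e + bcde' + a'd'e' + a'ce' + a'bc'd' + a'bcd + ac'd + ab'd'e

9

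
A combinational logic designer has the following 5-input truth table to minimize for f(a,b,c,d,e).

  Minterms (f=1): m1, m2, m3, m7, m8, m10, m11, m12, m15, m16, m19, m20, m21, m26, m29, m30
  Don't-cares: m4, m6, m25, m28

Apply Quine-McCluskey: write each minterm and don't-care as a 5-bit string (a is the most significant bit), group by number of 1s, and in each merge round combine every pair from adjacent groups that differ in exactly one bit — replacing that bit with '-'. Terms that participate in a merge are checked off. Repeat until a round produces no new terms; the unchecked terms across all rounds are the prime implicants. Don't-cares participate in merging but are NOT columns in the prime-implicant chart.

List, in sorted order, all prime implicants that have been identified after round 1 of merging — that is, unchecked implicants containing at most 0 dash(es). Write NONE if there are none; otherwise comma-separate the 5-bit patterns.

NONE

Round 0: 00001✓ 00010✓ 00011✓ 00100✓ 00110✓ 00111✓ 01000✓ 01010✓ 01011✓ 01100✓ 01111✓ 10000✓ 10011✓ 10100✓ 10101✓ 11001✓ 11010✓ 11100✓ 11101✓ 11110✓
Round 1: -0011 -0100✓ -1010 -1100✓ 0-010✓ 0-011✓ 0-100✓ 0-111✓ 00-10✓ 00-11✓ 000-1 0001-✓ 001-0 0011-✓ 01-00 01-11✓ 010-0 0101-✓ 1-100✓ 1-101✓ 10-00 1010-✓ 11-01 11-10 111-0 1110-✓
Round 2: --100 0--11 0-01- 00-1- 1-10-
PIs = {--100, -0011, -1010, 0--11, 0-01-, 00-1-, 000-1, 001-0, 01-00, 010-0, 1-10-, 10-00, 11-01, 11-10, 111-0}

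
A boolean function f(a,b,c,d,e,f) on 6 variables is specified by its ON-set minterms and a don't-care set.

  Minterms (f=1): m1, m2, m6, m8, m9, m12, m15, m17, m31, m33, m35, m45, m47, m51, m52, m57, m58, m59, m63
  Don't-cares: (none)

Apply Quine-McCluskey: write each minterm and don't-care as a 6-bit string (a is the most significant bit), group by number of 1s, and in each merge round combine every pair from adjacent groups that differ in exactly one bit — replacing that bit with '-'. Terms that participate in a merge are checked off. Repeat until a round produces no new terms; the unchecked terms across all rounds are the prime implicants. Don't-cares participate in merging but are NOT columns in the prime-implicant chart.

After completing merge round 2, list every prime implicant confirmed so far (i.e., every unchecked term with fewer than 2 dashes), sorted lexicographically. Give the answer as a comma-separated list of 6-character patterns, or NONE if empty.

-00001, 0-0001, 00-001, 000-10, 001-00, 00100-, 1-0011, 1000-1, 1011-1, 11-011, 110100, 111-11, 1110-1, 11101-

size-2^0 implicants → 000001(✓)  000010(✓)  000110(✓)  001000(✓)  001001(✓)  001100(✓)  001111(✓)  010001(✓)  011111(✓)  100001(✓)  100011(✓)  101101(✓)  101111(✓)  110011(✓)  110100  111001(✓)  111010(✓)  111011(✓)  111111(✓)
size-2^1 implicants → -00001  -01111(✓)  -11111(✓)  0-0001  0-1111(✓)  00-001  000-10  001-00  00100-  1-0011  1-1111(✓)  1000-1  1011-1  11-011  111-11  1110-1  11101-
size-2^2 implicants → --1111
Unchecked terms (primes): --1111, -00001, 0-0001, 00-001, 000-10, 001-00, 00100-, 1-0011, 1000-1, 1011-1, 11-011, 110100, 111-11, 1110-1, 11101-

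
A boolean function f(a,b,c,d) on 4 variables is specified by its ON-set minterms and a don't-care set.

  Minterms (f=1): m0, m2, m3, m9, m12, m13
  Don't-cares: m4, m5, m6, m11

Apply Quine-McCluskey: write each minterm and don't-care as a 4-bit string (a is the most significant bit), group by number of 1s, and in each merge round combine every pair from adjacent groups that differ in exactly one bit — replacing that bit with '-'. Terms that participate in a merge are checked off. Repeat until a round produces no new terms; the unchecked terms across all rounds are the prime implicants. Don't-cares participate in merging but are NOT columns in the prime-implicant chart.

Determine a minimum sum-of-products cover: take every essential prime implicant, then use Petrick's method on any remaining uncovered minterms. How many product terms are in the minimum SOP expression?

4

Round 0: 0000✓ 0010✓ 0011✓ 0100✓ 0101✓ 0110✓ 1001✓ 1011✓ 1100✓ 1101✓
Round 1: -011 -100✓ -101✓ 0-00✓ 0-10✓ 00-0✓ 001- 01-0✓ 010-✓ 1-01 10-1 110-✓
Round 2: -10- 0--0
PIs = {-011, -10-, 0--0, 001-, 1-01, 10-1}
Coverage chart:
  m0: 0--0 ←essential
  m2: 0--0,001-
  m3: -011,001-
  m9: 1-01,10-1
  m12: -10- ←essential
  m13: -10-,1-01
Essential: -10-, 0--0
Petrick residual → -011, 1-01
Min cover (4 terms): b'cd + bc' + a'd' + ac'd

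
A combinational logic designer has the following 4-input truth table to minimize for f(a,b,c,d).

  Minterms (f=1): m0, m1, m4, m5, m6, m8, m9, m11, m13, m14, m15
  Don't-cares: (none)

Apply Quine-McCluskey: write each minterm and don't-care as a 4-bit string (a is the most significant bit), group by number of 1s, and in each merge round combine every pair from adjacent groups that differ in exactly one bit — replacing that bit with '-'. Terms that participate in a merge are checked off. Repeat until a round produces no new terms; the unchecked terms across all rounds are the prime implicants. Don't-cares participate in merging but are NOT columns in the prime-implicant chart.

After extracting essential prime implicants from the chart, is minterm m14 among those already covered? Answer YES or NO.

Round 0: 0000✓ 0001✓ 0100✓ 0101✓ 0110✓ 1000✓ 1001✓ 1011✓ 1101✓ 1110✓ 1111✓
Round 1: -000✓ -001✓ -101✓ -110 0-00✓ 0-01✓ 000-✓ 01-0 010-✓ 1-01✓ 1-11✓ 10-1✓ 100-✓ 11-1✓ 111-
Round 2: --01 -00- 0-0- 1--1
PIs = {--01, -00-, -110, 0-0-, 01-0, 1--1, 111-}
Coverage chart:
  m0: -00-,0-0-
  m1: --01,-00-,0-0-
  m4: 0-0-,01-0
  m5: --01,0-0-
  m6: -110,01-0
  m8: -00- ←essential
  m9: --01,-00-,1--1
  m11: 1--1 ←essential
  m13: --01,1--1
  m14: -110,111-
  m15: 1--1,111-
Essential: -00-, 1--1

NO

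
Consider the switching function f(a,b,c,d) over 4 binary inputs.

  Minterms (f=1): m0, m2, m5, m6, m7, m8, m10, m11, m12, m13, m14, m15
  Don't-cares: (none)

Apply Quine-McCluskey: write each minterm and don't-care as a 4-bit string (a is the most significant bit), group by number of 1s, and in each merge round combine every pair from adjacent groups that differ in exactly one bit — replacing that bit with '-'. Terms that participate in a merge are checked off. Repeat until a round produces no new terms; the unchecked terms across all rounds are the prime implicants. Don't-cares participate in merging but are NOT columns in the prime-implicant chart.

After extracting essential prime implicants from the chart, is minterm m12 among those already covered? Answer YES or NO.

[col 0] 0000*, 0010*, 0101*, 0110*, 0111*, 1000*, 1010*, 1011*, 1100*, 1101*, 1110*, 1111*
[col 1] -000*, -010*, -101*, -110*, -111*, 0-10*, 00-0*, 01-1*, 011-*, 1-00*, 1-10*, 1-11*, 10-0*, 101-*, 11-0*, 11-1*, 110-*, 111-*
[col 2] --10, -0-0, -1-1, -11-, 1--0, 1-1-, 11--
Prime implicants: --10, -0-0, -1-1, -11-, 1--0, 1-1-, 11--
PI chart (minterm → PIs covering it):
  0 | -0-0  (sole → essential)
  2 | --10,-0-0
  5 | -1-1  (sole → essential)
  6 | --10,-11-
  7 | -1-1,-11-
  8 | -0-0,1--0
  10 | --10,-0-0,1--0,1-1-
  11 | 1-1-  (sole → essential)
  12 | 1--0,11--
  13 | -1-1,11--
  14 | --10,-11-,1--0,1-1-,11--
  15 | -1-1,-11-,1-1-,11--
Essential prime implicants: -0-0, -1-1, 1-1-

NO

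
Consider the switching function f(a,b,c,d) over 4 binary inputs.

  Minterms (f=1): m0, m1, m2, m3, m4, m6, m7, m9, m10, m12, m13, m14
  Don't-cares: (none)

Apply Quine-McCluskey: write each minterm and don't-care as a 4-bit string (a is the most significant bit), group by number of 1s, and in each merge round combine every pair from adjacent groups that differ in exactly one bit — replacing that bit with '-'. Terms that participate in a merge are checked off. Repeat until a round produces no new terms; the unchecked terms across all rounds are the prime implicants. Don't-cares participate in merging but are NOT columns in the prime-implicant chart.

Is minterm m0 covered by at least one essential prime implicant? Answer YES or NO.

NO

size-2^0 implicants → 0000(✓)  0001(✓)  0010(✓)  0011(✓)  0100(✓)  0110(✓)  0111(✓)  1001(✓)  1010(✓)  1100(✓)  1101(✓)  1110(✓)
size-2^1 implicants → -001  -010(✓)  -100(✓)  -110(✓)  0-00(✓)  0-10(✓)  0-11(✓)  00-0(✓)  00-1(✓)  000-(✓)  001-(✓)  01-0(✓)  011-(✓)  1-01  1-10(✓)  11-0(✓)  110-
size-2^2 implicants → --10  -1-0  0--0  0-1-  00--
Unchecked terms (primes): --10, -001, -1-0, 0--0, 0-1-, 00--, 1-01, 110-
Minterm coverage:
  m0 ⊆ 0--0,00--
  m1 ⊆ -001,00--
  m2 ⊆ --10,0--0,0-1-,00--
  m3 ⊆ 0-1-,00--
  m4 ⊆ -1-0,0--0
  m6 ⊆ --10,-1-0,0--0,0-1-
  m7 ⊆ 0-1- [E]
  m9 ⊆ -001,1-01
  m10 ⊆ --10 [E]
  m12 ⊆ -1-0,110-
  m13 ⊆ 1-01,110-
  m14 ⊆ --10,-1-0
E = {--10, 0-1-}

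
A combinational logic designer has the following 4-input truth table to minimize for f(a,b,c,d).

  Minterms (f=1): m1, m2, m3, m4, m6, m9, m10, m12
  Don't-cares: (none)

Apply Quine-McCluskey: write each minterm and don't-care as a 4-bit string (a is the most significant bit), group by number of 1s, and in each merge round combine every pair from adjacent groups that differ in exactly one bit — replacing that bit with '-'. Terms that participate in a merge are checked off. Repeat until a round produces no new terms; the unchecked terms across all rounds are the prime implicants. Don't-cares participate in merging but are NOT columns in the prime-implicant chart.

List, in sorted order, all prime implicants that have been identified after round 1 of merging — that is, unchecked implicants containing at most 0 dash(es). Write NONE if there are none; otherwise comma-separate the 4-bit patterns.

Round 0: 0001✓ 0010✓ 0011✓ 0100✓ 0110✓ 1001✓ 1010✓ 1100✓
Round 1: -001 -010 -100 0-10 00-1 001- 01-0
PIs = {-001, -010, -100, 0-10, 00-1, 001-, 01-0}

NONE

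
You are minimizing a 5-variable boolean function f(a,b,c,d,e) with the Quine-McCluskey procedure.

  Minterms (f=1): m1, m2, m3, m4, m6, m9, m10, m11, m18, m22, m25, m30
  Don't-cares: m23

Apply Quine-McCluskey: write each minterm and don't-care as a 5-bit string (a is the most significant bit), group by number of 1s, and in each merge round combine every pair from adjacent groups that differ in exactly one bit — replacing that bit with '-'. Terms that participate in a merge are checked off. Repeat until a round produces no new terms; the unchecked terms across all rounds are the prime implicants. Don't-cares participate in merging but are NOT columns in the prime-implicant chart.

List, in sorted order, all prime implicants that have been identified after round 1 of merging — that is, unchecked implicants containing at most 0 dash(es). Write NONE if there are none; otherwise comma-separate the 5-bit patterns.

[col 0] 00001*, 00010*, 00011*, 00100*, 00110*, 01001*, 01010*, 01011*, 10010*, 10110*, 10111*, 11001*, 11110*
[col 1] -0010*, -0110*, -1001, 0-001*, 0-010*, 0-011*, 00-10*, 000-1*, 0001-*, 001-0, 010-1*, 0101-*, 1-110, 10-10*, 1011-
[col 2] -0-10, 0-0-1, 0-01-
Prime implicants: -0-10, -1001, 0-0-1, 0-01-, 001-0, 1-110, 1011-

NONE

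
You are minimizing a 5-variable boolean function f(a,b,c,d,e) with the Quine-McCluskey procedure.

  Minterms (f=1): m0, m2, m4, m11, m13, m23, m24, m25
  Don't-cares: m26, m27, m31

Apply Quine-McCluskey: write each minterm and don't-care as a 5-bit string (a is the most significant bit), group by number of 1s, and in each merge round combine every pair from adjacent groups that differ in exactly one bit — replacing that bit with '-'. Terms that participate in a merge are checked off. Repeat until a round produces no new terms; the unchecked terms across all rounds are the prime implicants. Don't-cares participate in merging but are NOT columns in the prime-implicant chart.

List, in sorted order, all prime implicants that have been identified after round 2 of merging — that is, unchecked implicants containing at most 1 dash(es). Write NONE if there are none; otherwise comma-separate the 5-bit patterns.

-1011, 00-00, 000-0, 01101, 1-111, 11-11

[col 0] 00000*, 00010*, 00100*, 01011*, 01101, 10111*, 11000*, 11001*, 11010*, 11011*, 11111*
[col 1] -1011, 00-00, 000-0, 1-111, 11-11, 110-0*, 110-1*, 1100-*, 1101-*
[col 2] 110--
Prime implicants: -1011, 00-00, 000-0, 01101, 1-111, 11-11, 110--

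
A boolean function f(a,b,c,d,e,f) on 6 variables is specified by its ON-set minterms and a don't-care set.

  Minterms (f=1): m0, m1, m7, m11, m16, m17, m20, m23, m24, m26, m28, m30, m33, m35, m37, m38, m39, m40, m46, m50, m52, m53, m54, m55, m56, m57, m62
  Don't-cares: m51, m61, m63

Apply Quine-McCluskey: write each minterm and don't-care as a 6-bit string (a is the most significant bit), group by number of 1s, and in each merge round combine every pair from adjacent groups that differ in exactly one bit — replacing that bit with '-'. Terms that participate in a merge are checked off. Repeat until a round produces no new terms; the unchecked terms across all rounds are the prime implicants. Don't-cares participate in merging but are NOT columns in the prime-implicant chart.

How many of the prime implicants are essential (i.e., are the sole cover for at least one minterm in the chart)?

[col 0] 000000*, 000001*, 000111*, 001011, 010000*, 010001*, 010100*, 010111*, 011000*, 011010*, 011100*, 011110*, 100001*, 100011*, 100101*, 100110*, 100111*, 101000*, 101110*, 110010*, 110011*, 110100*, 110101*, 110110*, 110111*, 111000*, 111001*, 111101*, 111110*, 111111*
[col 1] -00001, -00111*, -10100, -10111*, -11000, -11110, 0-0000*, 0-0001*, 0-0111*, 00000-*, 01-000*, 01-100*, 010-00*, 01000-*, 011-00*, 011-10*, 0110-0*, 0111-0*, 1-0011*, 1-0101*, 1-0110*, 1-0111*, 1-1000, 1-1110*, 10-110*, 100-01*, 100-11*, 1000-1*, 1001-1*, 10011-*, 11-101*, 11-110*, 11-111*, 110-10*, 110-11*, 11001-*, 1101-0*, 1101-1*, 11010-*, 11011-*, 111-01, 11100-, 1111-1*, 11111-*
[col 2] --0111, 0-000-, 01--00, 011--0, 1--110, 1-0-11, 1-01-1, 1-011-, 100--1, 11-1-1, 11-11-, 110-1-, 1101--
Prime implicants: --0111, -00001, -10100, -11000, -11110, 0-000-, 001011, 01--00, 011--0, 1--110, 1-0-11, 1-01-1, 1-011-, 1-1000, 100--1, 11-1-1, 11-11-, 110-1-, 1101--, 111-01, 11100-
PI chart (minterm → PIs covering it):
  0 | 0-000-  (sole → essential)
  1 | -00001,0-000-
  7 | --0111  (sole → essential)
  11 | 001011  (sole → essential)
  16 | 0-000-,01--00
  17 | 0-000-  (sole → essential)
  20 | -10100,01--00
  23 | --0111  (sole → essential)
  24 | -11000,01--00,011--0
  26 | 011--0  (sole → essential)
  28 | 01--00,011--0
  30 | -11110,011--0
  33 | -00001,100--1
  35 | 1-0-11,100--1
  37 | 1-01-1,100--1
  38 | 1--110,1-011-
  39 | --0111,1-0-11,1-01-1,1-011-,100--1
  40 | 1-1000  (sole → essential)
  46 | 1--110  (sole → essential)
  50 | 110-1-  (sole → essential)
  52 | -10100,1101--
  53 | 1-01-1,11-1-1,1101--
  54 | 1--110,1-011-,11-11-,110-1-,1101--
  55 | --0111,1-0-11,1-01-1,1-011-,11-1-1,11-11-,110-1-,1101--
  56 | -11000,1-1000,11100-
  57 | 111-01,11100-
  62 | -11110,1--110,11-11-
Essential prime implicants: --0111, 0-000-, 001011, 011--0, 1--110, 1-1000, 110-1-

7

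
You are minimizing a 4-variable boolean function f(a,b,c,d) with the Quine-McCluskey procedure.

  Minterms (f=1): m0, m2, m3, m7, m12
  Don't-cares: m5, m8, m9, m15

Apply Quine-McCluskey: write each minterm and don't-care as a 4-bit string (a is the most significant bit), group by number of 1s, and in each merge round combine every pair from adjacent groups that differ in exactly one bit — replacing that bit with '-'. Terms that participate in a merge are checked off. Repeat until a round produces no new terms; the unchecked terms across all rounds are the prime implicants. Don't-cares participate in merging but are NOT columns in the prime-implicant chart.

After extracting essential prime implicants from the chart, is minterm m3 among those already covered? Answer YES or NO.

Round 0: 0000✓ 0010✓ 0011✓ 0101✓ 0111✓ 1000✓ 1001✓ 1100✓ 1111✓
Round 1: -000 -111 0-11 00-0 001- 01-1 1-00 100-
PIs = {-000, -111, 0-11, 00-0, 001-, 01-1, 1-00, 100-}
Coverage chart:
  m0: -000,00-0
  m2: 00-0,001-
  m3: 0-11,001-
  m7: -111,0-11,01-1
  m12: 1-00 ←essential
Essential: 1-00

NO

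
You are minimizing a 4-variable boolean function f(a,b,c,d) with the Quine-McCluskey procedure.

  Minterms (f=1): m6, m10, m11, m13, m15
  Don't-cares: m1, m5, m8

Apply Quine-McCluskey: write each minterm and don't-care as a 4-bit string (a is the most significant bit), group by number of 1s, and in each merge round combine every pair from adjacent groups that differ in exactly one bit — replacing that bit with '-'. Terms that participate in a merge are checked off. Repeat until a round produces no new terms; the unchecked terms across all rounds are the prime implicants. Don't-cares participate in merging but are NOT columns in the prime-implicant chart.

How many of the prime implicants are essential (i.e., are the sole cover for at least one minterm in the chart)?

1

size-2^0 implicants → 0001(✓)  0101(✓)  0110  1000(✓)  1010(✓)  1011(✓)  1101(✓)  1111(✓)
size-2^1 implicants → -101  0-01  1-11  10-0  101-  11-1
Unchecked terms (primes): -101, 0-01, 0110, 1-11, 10-0, 101-, 11-1
Minterm coverage:
  m6 ⊆ 0110 [E]
  m10 ⊆ 10-0,101-
  m11 ⊆ 1-11,101-
  m13 ⊆ -101,11-1
  m15 ⊆ 1-11,11-1
E = {0110}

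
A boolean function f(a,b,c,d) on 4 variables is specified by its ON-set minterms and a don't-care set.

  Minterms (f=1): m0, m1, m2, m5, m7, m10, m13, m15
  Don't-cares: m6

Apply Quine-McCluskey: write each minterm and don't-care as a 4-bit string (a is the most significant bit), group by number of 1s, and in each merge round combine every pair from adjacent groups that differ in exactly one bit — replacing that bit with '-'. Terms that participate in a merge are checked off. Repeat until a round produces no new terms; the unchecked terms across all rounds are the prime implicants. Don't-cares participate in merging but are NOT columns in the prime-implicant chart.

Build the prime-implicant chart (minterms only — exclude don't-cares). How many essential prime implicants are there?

2

size-2^0 implicants → 0000(✓)  0001(✓)  0010(✓)  0101(✓)  0110(✓)  0111(✓)  1010(✓)  1101(✓)  1111(✓)
size-2^1 implicants → -010  -101(✓)  -111(✓)  0-01  0-10  00-0  000-  01-1(✓)  011-  11-1(✓)
size-2^2 implicants → -1-1
Unchecked terms (primes): -010, -1-1, 0-01, 0-10, 00-0, 000-, 011-
Minterm coverage:
  m0 ⊆ 00-0,000-
  m1 ⊆ 0-01,000-
  m2 ⊆ -010,0-10,00-0
  m5 ⊆ -1-1,0-01
  m7 ⊆ -1-1,011-
  m10 ⊆ -010 [E]
  m13 ⊆ -1-1 [E]
  m15 ⊆ -1-1 [E]
E = {-010, -1-1}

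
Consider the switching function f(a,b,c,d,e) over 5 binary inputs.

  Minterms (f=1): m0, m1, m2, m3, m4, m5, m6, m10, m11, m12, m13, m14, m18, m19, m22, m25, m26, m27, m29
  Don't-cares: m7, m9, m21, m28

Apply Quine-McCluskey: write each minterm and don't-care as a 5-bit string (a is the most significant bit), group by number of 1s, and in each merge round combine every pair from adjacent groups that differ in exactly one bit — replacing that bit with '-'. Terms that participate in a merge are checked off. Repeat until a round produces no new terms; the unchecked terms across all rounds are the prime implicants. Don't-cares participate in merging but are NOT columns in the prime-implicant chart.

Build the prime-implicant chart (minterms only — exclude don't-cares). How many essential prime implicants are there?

size-2^0 implicants → 00000(✓)  00001(✓)  00010(✓)  00011(✓)  00100(✓)  00101(✓)  00110(✓)  00111(✓)  01001(✓)  01010(✓)  01011(✓)  01100(✓)  01101(✓)  01110(✓)  10010(✓)  10011(✓)  10101(✓)  10110(✓)  11001(✓)  11010(✓)  11011(✓)  11100(✓)  11101(✓)
size-2^1 implicants → -0010(✓)  -0011(✓)  -0101(✓)  -0110(✓)  -1001(✓)  -1010(✓)  -1011(✓)  -1100(✓)  -1101(✓)  0-001(✓)  0-010(✓)  0-011(✓)  0-100(✓)  0-101(✓)  0-110(✓)  00-00(✓)  00-01(✓)  00-10(✓)  00-11(✓)  000-0(✓)  000-1(✓)  0000-(✓)  0001-(✓)  001-0(✓)  001-1(✓)  0010-(✓)  0011-(✓)  01-01(✓)  01-10(✓)  010-1(✓)  0101-(✓)  011-0(✓)  0110-(✓)  1-010(✓)  1-011(✓)  1-101(✓)  10-10(✓)  1001-(✓)  11-01(✓)  110-1(✓)  1101-(✓)  1110-(✓)
size-2^2 implicants → --010(✓)  --011(✓)  --101  -0-10  -001-(✓)  -1-01  -10-1  -101-(✓)  -110-  0--01  0--10  0-0-1  0-01-(✓)  0-1-0  0-10-  00--0(✓)  00--1(✓)  00-0-(✓)  00-1-(✓)  000--(✓)  001--(✓)  1-01-(✓)
size-2^3 implicants → --01-  00---
Unchecked terms (primes): --01-, --101, -0-10, -1-01, -10-1, -110-, 0--01, 0--10, 0-0-1, 0-1-0, 0-10-, 00---
Minterm coverage:
  m0 ⊆ 00--- [E]
  m1 ⊆ 0--01,0-0-1,00---
  m2 ⊆ --01-,-0-10,0--10,00---
  m3 ⊆ --01-,0-0-1,00---
  m4 ⊆ 0-1-0,0-10-,00---
  m5 ⊆ --101,0--01,0-10-,00---
  m6 ⊆ -0-10,0--10,0-1-0,00---
  m10 ⊆ --01-,0--10
  m11 ⊆ --01-,-10-1,0-0-1
  m12 ⊆ -110-,0-1-0,0-10-
  m13 ⊆ --101,-1-01,-110-,0--01,0-10-
  m14 ⊆ 0--10,0-1-0
  m18 ⊆ --01-,-0-10
  m19 ⊆ --01- [E]
  m22 ⊆ -0-10 [E]
  m25 ⊆ -1-01,-10-1
  m26 ⊆ --01- [E]
  m27 ⊆ --01-,-10-1
  m29 ⊆ --101,-1-01,-110-
E = {--01-, -0-10, 00---}

3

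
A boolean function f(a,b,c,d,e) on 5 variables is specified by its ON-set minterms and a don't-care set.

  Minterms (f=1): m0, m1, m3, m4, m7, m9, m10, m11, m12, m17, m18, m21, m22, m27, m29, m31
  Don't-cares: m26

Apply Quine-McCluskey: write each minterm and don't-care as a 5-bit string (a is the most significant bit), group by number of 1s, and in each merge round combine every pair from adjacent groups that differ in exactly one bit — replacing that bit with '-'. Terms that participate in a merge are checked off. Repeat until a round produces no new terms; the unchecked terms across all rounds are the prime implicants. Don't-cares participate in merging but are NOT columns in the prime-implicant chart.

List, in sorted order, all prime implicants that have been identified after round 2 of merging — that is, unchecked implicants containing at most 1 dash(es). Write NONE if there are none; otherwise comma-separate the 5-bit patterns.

-0001, 0-100, 00-00, 00-11, 0000-, 1-010, 1-101, 10-01, 10-10, 11-11, 111-1

[col 0] 00000*, 00001*, 00011*, 00100*, 00111*, 01001*, 01010*, 01011*, 01100*, 10001*, 10010*, 10101*, 10110*, 11010*, 11011*, 11101*, 11111*
[col 1] -0001, -1010*, -1011*, 0-001*, 0-011*, 0-100, 00-00, 00-11, 000-1*, 0000-, 010-1*, 0101-*, 1-010, 1-101, 10-01, 10-10, 11-11, 1101-*, 111-1
[col 2] -101-, 0-0-1
Prime implicants: -0001, -101-, 0-0-1, 0-100, 00-00, 00-11, 0000-, 1-010, 1-101, 10-01, 10-10, 11-11, 111-1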